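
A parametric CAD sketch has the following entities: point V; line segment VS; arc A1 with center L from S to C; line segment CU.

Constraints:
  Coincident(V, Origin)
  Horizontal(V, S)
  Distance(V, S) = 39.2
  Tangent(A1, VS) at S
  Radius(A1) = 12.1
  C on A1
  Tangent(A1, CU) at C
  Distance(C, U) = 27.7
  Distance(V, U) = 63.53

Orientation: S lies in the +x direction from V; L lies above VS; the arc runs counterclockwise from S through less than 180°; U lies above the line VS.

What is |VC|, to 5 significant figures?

52.925

Checks: V = (0.00, 0.00) ✓; |LC| = 12.10 ✓; ∠(LC, CU) = 90.00° ✓; |CU| = 27.70 ✓; |VU| = 63.53 ✓.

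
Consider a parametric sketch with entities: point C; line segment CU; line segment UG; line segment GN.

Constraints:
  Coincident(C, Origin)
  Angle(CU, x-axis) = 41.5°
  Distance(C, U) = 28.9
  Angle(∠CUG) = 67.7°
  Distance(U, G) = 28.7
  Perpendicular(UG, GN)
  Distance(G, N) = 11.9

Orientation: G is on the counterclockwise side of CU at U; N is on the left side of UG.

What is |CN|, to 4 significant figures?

23.12

∠CUG = 67.7°, so UG runs at 41.5° + (180° − 67.7°) = 153.8° from the x-axis; with |UG| = 28.7, G = U + 28.7·(cos 153.8°, sin 153.8°) = (-4.106, 31.82). UG ⟂ GN; with |GN| = 11.9 on the left of UG, N = G + 11.9·(-0.4415, -0.8973) = (-9.360, 21.14). Then |CN| = |N − C| = 23.12.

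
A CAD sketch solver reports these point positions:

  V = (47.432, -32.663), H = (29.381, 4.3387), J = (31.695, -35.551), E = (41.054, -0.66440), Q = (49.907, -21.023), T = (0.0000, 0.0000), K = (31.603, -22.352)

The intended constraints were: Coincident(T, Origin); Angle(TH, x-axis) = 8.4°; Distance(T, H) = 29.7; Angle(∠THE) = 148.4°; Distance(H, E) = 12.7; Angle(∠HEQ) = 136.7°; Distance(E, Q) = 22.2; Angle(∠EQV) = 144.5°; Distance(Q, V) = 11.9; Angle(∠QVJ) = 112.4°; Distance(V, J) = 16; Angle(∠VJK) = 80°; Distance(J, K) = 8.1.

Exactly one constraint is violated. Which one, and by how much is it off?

Distance(J, K) = 8.1 — off by 5.10.

T = (0.00, 0.00) ✓; TH at 8.400° ✓; |TH| = 29.70 ✓; ∠THE = 148.4° ✓; |HE| = 12.70 ✓; ∠HEQ = 136.7° ✓; |EQ| = 22.20 ✓; ∠EQV = 144.5° ✓; |QV| = 11.90 ✓; ∠QVJ = 112.4° ✓; |VJ| = 16.00 ✓; ∠VJK = 80.00° ✓; |JK| = 13.20 ✗.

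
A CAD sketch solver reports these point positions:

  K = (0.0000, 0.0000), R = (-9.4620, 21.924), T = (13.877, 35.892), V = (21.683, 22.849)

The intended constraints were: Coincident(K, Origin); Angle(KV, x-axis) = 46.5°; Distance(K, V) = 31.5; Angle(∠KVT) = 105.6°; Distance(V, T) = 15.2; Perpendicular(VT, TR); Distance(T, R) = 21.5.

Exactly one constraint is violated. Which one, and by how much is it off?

Distance(T, R) = 21.5 — off by 5.70.

K = (0.00, 0.00) ✓; KV at 46.50° ✓; |KV| = 31.50 ✓; ∠KVT = 105.6° ✓; |VT| = 15.20 ✓; ∠(VT, TR) = 90.00° ✓; |TR| = 27.20 ✗.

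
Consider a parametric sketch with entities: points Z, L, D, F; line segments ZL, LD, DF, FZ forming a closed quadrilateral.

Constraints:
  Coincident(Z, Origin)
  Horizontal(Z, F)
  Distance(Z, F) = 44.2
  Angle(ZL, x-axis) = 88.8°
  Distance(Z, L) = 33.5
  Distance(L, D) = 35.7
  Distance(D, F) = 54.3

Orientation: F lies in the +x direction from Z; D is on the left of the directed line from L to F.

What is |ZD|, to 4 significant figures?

61.00

Z is at the origin; ZF is horizontal with |ZF| = 44.2 and F in +x, so F = (44.2, 0). ZL runs at 88.8° with |ZL| = 33.5, so L = (0.7016, 33.49). D is determined by |LD| = 35.7 and |DF| = 54.3 together: it lies at the intersection of circle(L, 35.7) and circle(F, 54.3). With |LF| = 54.90, the foot of the radical line on LF is 12.20 from L and the perpendicular offset is √(35.7² − 12.20²) = 33.55. Taking the left-of-LF solution: D = (30.84, 52.63).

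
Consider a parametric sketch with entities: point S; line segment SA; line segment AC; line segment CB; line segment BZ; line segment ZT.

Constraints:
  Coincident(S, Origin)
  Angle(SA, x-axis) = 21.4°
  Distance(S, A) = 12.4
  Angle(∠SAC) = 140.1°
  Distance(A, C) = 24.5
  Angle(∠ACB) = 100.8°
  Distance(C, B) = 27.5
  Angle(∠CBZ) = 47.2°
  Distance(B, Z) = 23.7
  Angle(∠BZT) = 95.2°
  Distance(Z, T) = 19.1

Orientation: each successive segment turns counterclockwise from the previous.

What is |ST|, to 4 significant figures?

29.62

S is at the origin; SA runs at 21.4° with length 12.4, so A = (11.55, 4.524). ∠SAC = 140.1° gives AC at 61.30° from the x-axis; with |AC| = 24.5, C = (23.31, 26.01). ∠ACB = 100.8° gives CB at 140.5° from the x-axis; with |CB| = 27.5, B = (2.091, 43.51). ∠CBZ = 47.2° gives BZ at -86.70° from the x-axis; with |BZ| = 23.7, Z = (3.455, 19.85). ∠BZT = 95.2° gives ZT at -1.900° from the x-axis; with |ZT| = 19.1, T = (22.54, 19.21). Then |ST| = |T − S| = 29.62.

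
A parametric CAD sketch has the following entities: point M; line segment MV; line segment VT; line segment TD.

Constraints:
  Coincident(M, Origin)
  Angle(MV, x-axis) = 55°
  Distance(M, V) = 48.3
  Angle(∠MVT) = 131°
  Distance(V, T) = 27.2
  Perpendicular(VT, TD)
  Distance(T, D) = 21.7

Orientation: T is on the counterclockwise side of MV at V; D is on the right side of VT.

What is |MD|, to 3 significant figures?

82.8

M is at the origin; MV runs at 55.0° with length 48.3, so V = 48.3·(cos 55.0°, sin 55.0°) = (27.7, 39.6). ∠MVT = 131.0°, so VT runs at 55.0° + (180° − 131.0°) = 104° from the x-axis; with |VT| = 27.2, T = V + 27.2·(cos 104°, sin 104°) = (21.1, 66.0). VT is perpendicular to TD; with |TD| = 21.7 on the right of VT, D = T + 21.7·(0.970, 0.242) = (42.2, 71.2). Then |MD| = |D − M| = 82.8.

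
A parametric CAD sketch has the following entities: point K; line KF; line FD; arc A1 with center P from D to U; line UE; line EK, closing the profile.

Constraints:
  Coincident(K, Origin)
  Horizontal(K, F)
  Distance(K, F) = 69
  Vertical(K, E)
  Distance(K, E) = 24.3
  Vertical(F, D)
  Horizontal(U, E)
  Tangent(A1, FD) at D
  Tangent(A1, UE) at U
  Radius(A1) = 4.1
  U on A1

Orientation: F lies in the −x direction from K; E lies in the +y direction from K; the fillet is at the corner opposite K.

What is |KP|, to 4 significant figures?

67.97

K is at the origin; KF is horizontal with |KF| = 69.0 and F on the −x side, so F = (-69.00, 0.000). KE is vertical with |KE| = 24.3 and E on the +y side, so E = (0.000, 24.30). The virtual corner opposite K is at (-69.00, 24.30). Since A1 is tangent to FD there, PD ⟂ FD and A1 meets UE tangentially, so PU is at right angles to UE, with radius 4.1, so the center P sits 4.1 in from both sides at P = (-64.90, 20.20). Then |KP| = |P − K| = 67.97.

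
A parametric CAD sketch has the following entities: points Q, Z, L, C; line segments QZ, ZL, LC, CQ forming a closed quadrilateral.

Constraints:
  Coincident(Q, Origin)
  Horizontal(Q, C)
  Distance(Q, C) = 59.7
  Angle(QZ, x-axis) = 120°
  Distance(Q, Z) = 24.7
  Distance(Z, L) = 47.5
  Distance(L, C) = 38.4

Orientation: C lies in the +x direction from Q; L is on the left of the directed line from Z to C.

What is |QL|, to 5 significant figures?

45.100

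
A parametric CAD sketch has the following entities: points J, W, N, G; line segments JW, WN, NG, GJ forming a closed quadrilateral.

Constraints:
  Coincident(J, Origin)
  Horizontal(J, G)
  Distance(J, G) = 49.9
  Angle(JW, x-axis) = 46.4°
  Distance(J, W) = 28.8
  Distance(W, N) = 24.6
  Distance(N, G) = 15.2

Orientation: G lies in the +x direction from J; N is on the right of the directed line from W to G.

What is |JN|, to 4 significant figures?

34.78

J is at the origin; J and G share the same y with |JG| = 49.9 and G in +x, so G = (49.9, 0). JW runs at 46.4° with |JW| = 28.8, so W = (19.86, 20.86). N is determined by |WN| = 24.6 and |NG| = 15.2 together: it lies at the intersection of circle(W, 24.6) and circle(G, 15.2). With |WG| = 36.57, the foot of the radical line on WG is 23.40 from W and the perpendicular offset is √(24.6² − 23.40²) = 7.590. Taking the right-of-WG solution: N = (34.75, 1.276).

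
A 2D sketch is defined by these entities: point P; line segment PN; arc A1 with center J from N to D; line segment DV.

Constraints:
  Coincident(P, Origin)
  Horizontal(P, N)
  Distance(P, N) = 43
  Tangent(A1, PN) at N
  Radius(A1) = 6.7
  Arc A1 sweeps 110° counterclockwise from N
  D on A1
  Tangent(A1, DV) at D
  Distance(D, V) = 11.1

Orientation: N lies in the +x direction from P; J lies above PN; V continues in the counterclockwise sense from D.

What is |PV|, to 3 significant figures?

49.5

On A1, N sits at bearing -90° from J; a 110° counterclockwise sweep puts D at bearing 20°, so D = J + 6.7·(cos 20°, sin 20°) = (49.3, 8.99). A1 meets DV tangentially, so JD is at right angles to DV, so DV runs along (−sin 20°, cos 20°); with |DV| = 11.1, V = (45.5, 19.4). Then |PV| = |V − P| = 49.5.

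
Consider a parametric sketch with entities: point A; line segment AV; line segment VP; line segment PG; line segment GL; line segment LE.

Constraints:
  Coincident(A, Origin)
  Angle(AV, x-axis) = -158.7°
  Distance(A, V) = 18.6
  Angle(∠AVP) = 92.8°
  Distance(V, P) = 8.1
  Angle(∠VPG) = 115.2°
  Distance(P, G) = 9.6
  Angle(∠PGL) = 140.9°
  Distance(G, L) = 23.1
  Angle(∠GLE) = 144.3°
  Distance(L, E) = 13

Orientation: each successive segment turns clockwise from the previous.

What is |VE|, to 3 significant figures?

39.7

A is at the origin; AV runs at -158.7° with length 18.6, so V = (-17.3, -6.76). ∠AVP = 92.8° gives VP at 114° from the x-axis; with |VP| = 8.1, P = (-20.6, 0.637). ∠VPG = 115.2° gives PG at 49.3° from the x-axis; with |PG| = 9.6, G = (-14.4, 7.92). ∠PGL = 140.9° gives GL at 10.2° from the x-axis; with |GL| = 23.1, L = (8.36, 12.0). ∠GLE = 144.3° gives LE at -25.5° from the x-axis; with |LE| = 13.0, E = (20.1, 6.41). Then |VE| = |E − V| = 39.7.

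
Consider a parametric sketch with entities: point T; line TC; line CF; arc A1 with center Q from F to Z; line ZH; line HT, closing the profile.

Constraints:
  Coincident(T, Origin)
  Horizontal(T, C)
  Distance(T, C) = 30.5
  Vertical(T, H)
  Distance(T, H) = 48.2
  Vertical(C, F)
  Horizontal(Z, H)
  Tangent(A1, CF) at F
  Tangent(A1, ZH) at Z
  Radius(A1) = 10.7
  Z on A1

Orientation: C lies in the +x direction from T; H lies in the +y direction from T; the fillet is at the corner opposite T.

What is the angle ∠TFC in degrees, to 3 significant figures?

39.1°

The virtual corner opposite T is at (30.5, 48.2). Tangency of A1 to CF means the radius QF is perpendicular to CF and the tangent condition forces QZ to be normal to ZH, with radius 10.7, so the center Q sits 10.7 in from both sides at Q = (19.8, 37.5). That places the tangent points at F = (30.5, 37.5) on CF and Z = (19.8, 48.2) on ZH. Then cos ∠TFC = FT·FC / (|FT||FC|), giving 39.1°.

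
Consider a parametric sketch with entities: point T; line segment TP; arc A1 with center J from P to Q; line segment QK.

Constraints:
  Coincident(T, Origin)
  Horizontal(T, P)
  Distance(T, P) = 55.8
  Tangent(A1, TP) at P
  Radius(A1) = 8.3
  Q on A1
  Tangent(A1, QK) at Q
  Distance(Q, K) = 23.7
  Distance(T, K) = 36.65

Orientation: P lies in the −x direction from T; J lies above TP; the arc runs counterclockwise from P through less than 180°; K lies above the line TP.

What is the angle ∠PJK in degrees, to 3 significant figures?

111°

T is at the origin; T and P share the same y with |TP| = 55.8 and P on the −x side, so P = (-55.8, 0.00). Tangency of A1 to TP means the radius JP is perpendicular to TP, so J = P + (0, 8.3) = (-55.8, 8.30). Since JQ ⟂ QK (tangency), |JK| = √(8.3² + 23.7²) = 25.1 regardless of where Q sits on A1. So K lies on both circle(T, 36.65) and circle(J, 25.1); the above-TP intersection is K = (-32.3, 17.2). Q is the foot of the tangent from K: Q = (-50.4, 1.96).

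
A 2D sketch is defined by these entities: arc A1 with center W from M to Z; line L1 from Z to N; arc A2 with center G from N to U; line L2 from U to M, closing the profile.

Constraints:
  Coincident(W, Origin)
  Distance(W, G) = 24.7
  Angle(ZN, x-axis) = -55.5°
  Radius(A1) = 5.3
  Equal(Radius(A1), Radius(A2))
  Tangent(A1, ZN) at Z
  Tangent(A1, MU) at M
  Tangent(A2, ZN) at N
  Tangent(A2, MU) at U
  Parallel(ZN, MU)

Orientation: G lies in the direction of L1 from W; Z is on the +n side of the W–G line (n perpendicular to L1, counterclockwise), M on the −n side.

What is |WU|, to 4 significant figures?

25.26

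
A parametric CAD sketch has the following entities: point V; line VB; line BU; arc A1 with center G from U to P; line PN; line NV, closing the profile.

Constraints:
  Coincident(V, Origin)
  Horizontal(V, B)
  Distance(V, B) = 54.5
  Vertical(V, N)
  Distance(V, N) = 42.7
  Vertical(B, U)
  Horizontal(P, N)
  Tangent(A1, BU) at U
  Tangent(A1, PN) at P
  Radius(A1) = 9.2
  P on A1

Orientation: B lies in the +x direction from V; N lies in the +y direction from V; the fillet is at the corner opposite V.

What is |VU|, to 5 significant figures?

63.973

V is at the origin; VB is horizontal with |VB| = 54.5 and B on the +x side, so B = (54.500, 0.0000). V and N share the same x with |VN| = 42.7 and N on the +y side, so N = (0.0000, 42.700). The virtual corner opposite V is at (54.500, 42.700). A1 meets BU tangentially, so GU is at right angles to BU and tangency of A1 to PN means the radius GP is perpendicular to PN, with radius 9.2, so the center G sits 9.2 in from both sides at G = (45.300, 33.500). That places the tangent points at U = (54.500, 33.500) on BU and P = (45.300, 42.700) on PN. Then |VU| = |U − V| = 63.973.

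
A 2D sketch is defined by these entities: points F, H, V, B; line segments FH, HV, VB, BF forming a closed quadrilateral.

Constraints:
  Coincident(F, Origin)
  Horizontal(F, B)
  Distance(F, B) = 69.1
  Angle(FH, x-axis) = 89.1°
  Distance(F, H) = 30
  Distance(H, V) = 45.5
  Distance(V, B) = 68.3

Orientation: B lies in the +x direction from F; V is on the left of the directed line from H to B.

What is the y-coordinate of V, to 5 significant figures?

59.326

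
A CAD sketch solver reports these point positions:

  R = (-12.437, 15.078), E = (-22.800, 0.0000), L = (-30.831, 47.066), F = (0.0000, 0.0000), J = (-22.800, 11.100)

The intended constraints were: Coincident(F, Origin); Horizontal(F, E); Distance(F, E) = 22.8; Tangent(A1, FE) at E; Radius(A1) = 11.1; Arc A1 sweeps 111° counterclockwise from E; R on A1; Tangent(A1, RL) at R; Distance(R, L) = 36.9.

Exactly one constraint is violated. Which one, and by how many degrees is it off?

Tangent(A1, RL) at R — off by 8.90°.

F = (0.00, 0.00) ✓; F.y = 0.00, E.y = 0.00 ✓; |FE| = 22.80 ✓; ∠(JE, EF) = 90.00° ✓; |JE| = 11.10 ✓; bearing(J→R) − bearing(J→E) = 111.0° ✓; |JR| = 11.10 ✓; ∠(JR, RL) = 81.10° ✗; |RL| = 36.90 ✓.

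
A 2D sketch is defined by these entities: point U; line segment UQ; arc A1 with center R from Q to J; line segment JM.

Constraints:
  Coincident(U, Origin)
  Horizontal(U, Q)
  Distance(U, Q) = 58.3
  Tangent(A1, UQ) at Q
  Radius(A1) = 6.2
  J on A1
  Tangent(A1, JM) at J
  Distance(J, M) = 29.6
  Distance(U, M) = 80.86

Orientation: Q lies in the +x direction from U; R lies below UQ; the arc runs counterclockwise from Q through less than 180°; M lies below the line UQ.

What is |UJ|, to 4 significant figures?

54.84

Checks: |RJ| = 6.200 ✓; ∠(RJ, JM) = 90.00° ✓; |JM| = 29.60 ✓; |UM| = 80.86 ✓.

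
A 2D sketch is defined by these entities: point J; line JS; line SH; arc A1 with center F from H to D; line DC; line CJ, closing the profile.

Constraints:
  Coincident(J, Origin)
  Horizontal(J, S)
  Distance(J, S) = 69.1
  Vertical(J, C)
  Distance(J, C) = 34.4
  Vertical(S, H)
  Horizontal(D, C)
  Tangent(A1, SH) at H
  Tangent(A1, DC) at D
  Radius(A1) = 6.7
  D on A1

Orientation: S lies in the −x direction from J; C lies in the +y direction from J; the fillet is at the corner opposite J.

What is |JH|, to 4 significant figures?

74.45

The virtual corner opposite J is at (-69.10, 34.40). Since A1 is tangent to SH there, FH ⟂ SH and the tangent condition forces FD to be normal to DC, with radius 6.7, so the center F sits 6.7 in from both sides at F = (-62.40, 27.70). That places the tangent points at H = (-69.10, 27.70) on SH and D = (-62.40, 34.40) on DC. Then |JH| = |H − J| = 74.45.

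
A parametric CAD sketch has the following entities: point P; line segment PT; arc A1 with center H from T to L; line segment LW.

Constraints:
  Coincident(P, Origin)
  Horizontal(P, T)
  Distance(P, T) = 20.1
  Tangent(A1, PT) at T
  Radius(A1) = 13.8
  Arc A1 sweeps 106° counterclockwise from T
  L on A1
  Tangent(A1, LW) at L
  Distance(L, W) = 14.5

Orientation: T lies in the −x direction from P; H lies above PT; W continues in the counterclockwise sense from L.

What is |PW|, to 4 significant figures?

33.35

P is at the origin; P and T share the same y with |PT| = 20.1 and T on the −x side, so T = (-20.10, 0.000). Since A1 is tangent to PT there, HT ⟂ PT, so H = T + (0, 13.8) = (-20.10, 13.80). On A1, T sits at bearing -90° from H; a 106° counterclockwise sweep puts L at bearing 16°, so L = H + 13.8·(cos 16°, sin 16°) = (-6.835, 17.60). Since A1 is tangent to LW there, HL ⟂ LW, so LW runs along (−sin 16°, cos 16°); with |LW| = 14.5, W = (-10.83, 31.54). Then |PW| = |W − P| = 33.35.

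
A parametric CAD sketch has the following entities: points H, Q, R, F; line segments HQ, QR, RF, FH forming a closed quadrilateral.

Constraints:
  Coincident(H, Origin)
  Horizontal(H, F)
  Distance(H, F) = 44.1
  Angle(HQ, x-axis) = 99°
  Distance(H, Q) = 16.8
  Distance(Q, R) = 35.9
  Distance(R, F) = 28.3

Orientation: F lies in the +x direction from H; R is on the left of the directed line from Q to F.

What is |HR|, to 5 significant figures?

41.092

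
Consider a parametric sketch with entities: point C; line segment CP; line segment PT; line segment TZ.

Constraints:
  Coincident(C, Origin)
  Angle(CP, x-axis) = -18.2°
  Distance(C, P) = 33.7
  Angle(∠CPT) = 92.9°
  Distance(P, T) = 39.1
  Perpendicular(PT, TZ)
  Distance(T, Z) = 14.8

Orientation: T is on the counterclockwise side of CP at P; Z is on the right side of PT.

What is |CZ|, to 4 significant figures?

63.35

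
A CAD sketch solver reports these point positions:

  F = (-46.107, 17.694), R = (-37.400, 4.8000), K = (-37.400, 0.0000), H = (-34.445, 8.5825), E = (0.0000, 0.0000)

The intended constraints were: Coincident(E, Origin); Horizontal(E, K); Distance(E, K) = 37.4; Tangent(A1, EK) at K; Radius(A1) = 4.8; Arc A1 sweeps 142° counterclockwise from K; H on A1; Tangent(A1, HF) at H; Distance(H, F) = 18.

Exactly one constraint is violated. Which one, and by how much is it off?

Distance(H, F) = 18 — off by 3.20.

E = (0.00, 0.00) ✓; E.y = 0.00, K.y = 0.00 ✓; |EK| = 37.40 ✓; ∠(RK, KE) = 90.00° ✓; |RK| = 4.800 ✓; bearing(R→H) − bearing(R→K) = 142.0° ✓; |RH| = 4.800 ✓; ∠(RH, HF) = 90.00° ✓; |HF| = 14.80 ✗.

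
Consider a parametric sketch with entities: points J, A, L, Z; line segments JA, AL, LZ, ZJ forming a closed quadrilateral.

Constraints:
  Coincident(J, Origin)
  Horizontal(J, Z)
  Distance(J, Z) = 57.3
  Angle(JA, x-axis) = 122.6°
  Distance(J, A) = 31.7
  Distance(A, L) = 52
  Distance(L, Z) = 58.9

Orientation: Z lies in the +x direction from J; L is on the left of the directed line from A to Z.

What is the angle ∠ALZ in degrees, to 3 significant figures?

90.7°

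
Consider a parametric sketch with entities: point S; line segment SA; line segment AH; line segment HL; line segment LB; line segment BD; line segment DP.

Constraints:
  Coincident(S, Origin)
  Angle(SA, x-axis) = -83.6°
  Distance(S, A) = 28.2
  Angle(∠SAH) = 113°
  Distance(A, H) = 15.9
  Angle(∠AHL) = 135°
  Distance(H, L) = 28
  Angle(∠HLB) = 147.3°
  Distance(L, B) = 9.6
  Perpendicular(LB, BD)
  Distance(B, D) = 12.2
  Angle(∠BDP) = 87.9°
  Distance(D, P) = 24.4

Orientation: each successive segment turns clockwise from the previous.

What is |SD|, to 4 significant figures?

37.30

S is at the origin; SA runs at -83.6° with length 28.2, so A = (3.143, -28.02). ∠SAH = 113.0° gives AH at -150.6° from the x-axis; with |AH| = 15.9, H = (-10.71, -35.83). ∠AHL = 135.0° gives HL at 164.4° from the x-axis; with |HL| = 28.0, L = (-37.68, -28.30). ∠HLB = 147.3° gives LB at 131.7° from the x-axis; with |LB| = 9.6, B = (-44.06, -21.13). The perpendicularity gives BD at right angles to LB, so BD runs at 41.70°; with |BD| = 12.2, D = (-34.95, -13.02). Then |SD| = |D − S| = 37.30.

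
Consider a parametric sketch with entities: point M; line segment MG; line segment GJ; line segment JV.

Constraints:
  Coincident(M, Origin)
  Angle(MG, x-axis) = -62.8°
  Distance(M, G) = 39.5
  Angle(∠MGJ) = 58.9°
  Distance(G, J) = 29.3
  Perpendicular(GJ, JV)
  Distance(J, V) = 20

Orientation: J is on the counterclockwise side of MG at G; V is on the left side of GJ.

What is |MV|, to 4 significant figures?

16.44

∠MGJ = 58.9°, so GJ runs at -62.8° + (180° − 58.9°) = 58.30° from the x-axis; with |GJ| = 29.3, J = G + 29.3·(cos 58.30°, sin 58.30°) = (33.45, -10.20). The perpendicularity gives JV at right angles to GJ; with |JV| = 20.0 on the left of GJ, V = J + 20.0·(-0.8508, 0.5255) = (16.44, 0.3063). Then |MV| = |V − M| = 16.44.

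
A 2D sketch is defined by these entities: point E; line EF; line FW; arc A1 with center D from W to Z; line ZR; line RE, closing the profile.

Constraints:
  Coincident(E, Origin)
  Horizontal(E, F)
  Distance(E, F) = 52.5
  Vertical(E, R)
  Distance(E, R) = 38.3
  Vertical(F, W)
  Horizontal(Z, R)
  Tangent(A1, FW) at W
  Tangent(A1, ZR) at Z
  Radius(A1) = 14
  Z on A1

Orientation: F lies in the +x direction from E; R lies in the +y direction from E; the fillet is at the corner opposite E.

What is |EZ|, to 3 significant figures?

54.3

E is at the origin; EF is horizontal with |EF| = 52.5 and F on the +x side, so F = (52.5, 0.00). E and R share the same x with |ER| = 38.3 and R on the +y side, so R = (0.00, 38.3). The virtual corner opposite E is at (52.5, 38.3). Tangency of A1 to FW means the radius DW is perpendicular to FW and tangency of A1 to ZR means the radius DZ is perpendicular to ZR, with radius 14.0, so the center D sits 14.0 in from both sides at D = (38.5, 24.3). That places the tangent points at W = (52.5, 24.3) on FW and Z = (38.5, 38.3) on ZR. Then |EZ| = |Z − E| = 54.3.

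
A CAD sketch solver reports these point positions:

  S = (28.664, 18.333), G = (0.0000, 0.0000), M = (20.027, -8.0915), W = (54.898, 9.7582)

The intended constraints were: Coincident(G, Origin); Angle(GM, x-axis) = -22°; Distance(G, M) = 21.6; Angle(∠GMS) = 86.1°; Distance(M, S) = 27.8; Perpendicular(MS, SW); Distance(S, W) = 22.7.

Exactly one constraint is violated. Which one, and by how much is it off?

Distance(S, W) = 22.7 — off by 4.90.

G = (0.00, 0.00) ✓; GM at -22.00° ✓; |GM| = 21.60 ✓; ∠GMS = 86.10° ✓; |MS| = 27.80 ✓; ∠(MS, SW) = 90.00° ✓; |SW| = 27.60 ✗.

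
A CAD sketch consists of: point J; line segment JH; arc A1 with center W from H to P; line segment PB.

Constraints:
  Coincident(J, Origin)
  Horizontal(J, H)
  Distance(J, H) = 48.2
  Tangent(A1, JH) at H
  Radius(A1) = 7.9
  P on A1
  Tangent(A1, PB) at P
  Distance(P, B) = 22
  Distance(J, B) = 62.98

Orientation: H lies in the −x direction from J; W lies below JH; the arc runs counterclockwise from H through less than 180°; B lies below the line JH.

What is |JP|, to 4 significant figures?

56.69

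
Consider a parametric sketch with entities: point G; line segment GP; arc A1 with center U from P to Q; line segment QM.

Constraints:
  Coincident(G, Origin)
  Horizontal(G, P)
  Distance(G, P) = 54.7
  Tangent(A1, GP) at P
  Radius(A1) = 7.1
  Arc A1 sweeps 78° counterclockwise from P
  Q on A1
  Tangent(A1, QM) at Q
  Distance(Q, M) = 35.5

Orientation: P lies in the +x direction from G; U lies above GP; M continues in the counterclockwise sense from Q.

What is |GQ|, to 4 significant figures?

61.90

The tangent condition forces UP to be normal to GP, so U = P + (0, 7.1) = (54.70, 7.100). On A1, P sits at bearing -90° from U; a 78° counterclockwise sweep puts Q at bearing -12°, so Q = U + 7.1·(cos -12°, sin -12°) = (61.64, 5.624). Then |GQ| = |Q − G| = 61.90.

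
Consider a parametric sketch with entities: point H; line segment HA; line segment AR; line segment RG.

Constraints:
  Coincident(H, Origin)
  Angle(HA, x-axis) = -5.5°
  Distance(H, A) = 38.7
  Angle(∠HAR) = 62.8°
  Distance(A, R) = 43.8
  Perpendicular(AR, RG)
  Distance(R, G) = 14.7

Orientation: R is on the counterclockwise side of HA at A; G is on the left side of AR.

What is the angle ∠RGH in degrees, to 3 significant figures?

127°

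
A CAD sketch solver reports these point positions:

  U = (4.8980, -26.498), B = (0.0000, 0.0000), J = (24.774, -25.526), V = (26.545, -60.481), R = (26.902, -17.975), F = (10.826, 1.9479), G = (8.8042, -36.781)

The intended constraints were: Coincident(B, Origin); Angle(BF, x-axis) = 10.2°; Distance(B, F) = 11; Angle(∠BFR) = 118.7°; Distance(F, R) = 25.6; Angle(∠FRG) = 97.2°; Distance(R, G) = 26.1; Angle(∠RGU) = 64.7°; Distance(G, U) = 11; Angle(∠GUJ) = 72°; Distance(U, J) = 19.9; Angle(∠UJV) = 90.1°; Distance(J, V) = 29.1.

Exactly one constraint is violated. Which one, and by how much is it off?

Distance(J, V) = 29.1 — off by 5.90.

B = (0.00, 0.00) ✓; BF at 10.20° ✓; |BF| = 11.00 ✓; ∠BFR = 118.7° ✓; |FR| = 25.60 ✓; ∠FRG = 97.20° ✓; |RG| = 26.10 ✓; ∠RGU = 64.70° ✓; |GU| = 11.00 ✓; ∠GUJ = 72.00° ✓; |UJ| = 19.90 ✓; ∠UJV = 90.10° ✓; |JV| = 35.00 ✗.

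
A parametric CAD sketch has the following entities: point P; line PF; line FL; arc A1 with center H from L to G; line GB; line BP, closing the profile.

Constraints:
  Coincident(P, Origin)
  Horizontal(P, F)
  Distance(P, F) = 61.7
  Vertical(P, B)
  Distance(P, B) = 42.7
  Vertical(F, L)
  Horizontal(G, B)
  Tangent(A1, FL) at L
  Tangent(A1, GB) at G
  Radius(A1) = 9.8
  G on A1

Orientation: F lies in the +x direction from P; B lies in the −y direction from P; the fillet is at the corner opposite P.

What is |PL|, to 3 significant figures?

69.9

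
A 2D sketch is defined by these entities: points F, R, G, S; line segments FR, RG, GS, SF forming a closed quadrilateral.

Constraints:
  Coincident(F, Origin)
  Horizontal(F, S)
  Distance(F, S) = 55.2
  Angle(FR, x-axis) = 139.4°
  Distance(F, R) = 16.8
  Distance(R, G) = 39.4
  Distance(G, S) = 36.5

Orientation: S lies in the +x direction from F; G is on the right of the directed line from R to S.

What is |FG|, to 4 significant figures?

22.85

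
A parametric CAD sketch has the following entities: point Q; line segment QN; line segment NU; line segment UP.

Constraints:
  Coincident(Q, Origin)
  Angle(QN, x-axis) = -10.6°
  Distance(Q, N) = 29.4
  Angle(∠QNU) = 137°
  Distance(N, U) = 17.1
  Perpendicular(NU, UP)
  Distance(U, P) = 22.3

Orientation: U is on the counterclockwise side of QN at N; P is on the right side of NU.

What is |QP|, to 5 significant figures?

57.303

Q is at the origin; QN runs at -10.6° with length 29.4, so N = 29.4·(cos -10.6°, sin -10.6°) = (28.898, -5.4082). ∠QNU = 137.0°, so NU runs at -10.6° + (180° − 137.0°) = 32.400° from the x-axis; with |NU| = 17.1, U = N + 17.1·(cos 32.400°, sin 32.400°) = (43.336, 3.7545). NU is perpendicular to UP; with |UP| = 22.3 on the right of NU, P = U + 22.3·(0.53583, -0.84433) = (55.285, -15.074). Then |QP| = |P − Q| = 57.303.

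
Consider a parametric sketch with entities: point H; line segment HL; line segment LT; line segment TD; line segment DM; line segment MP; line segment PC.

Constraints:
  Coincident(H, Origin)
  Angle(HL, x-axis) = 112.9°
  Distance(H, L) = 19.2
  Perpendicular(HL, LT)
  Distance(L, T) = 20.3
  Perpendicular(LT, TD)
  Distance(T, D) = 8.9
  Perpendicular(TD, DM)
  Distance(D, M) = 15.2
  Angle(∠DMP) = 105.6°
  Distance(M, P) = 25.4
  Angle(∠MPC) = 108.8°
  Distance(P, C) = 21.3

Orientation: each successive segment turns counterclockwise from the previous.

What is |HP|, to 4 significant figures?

34.81

TD is perpendicular to DM, so DM runs at 22.90°; with |DM| = 15.2, M = (-8.706, 7.504). ∠DMP = 105.6° gives MP at 97.30° from the x-axis; with |MP| = 25.4, P = (-11.93, 32.70). Then |HP| = |P − H| = 34.81.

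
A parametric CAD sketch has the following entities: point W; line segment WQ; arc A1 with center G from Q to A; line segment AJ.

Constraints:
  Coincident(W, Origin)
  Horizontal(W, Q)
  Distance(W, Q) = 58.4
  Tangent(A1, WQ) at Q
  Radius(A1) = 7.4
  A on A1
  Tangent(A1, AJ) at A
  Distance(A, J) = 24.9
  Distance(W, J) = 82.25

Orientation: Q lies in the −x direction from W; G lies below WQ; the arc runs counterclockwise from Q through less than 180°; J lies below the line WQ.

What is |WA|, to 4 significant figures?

64.51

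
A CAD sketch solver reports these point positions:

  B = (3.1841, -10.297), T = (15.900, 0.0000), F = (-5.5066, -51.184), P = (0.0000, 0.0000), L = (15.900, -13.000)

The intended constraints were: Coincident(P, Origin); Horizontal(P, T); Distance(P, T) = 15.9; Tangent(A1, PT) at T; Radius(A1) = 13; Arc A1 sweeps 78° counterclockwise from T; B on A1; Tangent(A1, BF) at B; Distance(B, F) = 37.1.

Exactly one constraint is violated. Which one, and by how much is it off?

Distance(B, F) = 37.1 — off by 4.70.

P = (0.00, 0.00) ✓; P.y = 0.00, T.y = 0.00 ✓; |PT| = 15.90 ✓; ∠(LT, TP) = 90.00° ✓; |LT| = 13.00 ✓; bearing(L→B) − bearing(L→T) = 78.00° ✓; |LB| = 13.00 ✓; ∠(LB, BF) = 90.00° ✓; |BF| = 41.80 ✗.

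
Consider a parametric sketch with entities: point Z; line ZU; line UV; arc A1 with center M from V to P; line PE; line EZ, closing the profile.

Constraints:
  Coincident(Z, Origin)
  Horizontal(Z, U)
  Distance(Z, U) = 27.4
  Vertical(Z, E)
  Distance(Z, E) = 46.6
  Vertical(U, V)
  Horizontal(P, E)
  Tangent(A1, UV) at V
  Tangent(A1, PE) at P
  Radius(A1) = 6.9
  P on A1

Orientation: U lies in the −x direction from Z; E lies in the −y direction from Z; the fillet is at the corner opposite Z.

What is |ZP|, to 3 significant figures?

50.9

The virtual corner opposite Z is at (-27.4, -46.6). A1 meets UV tangentially, so MV is at right angles to UV and the tangent condition forces MP to be normal to PE, with radius 6.9, so the center M sits 6.9 in from both sides at M = (-20.5, -39.7). That places the tangent points at V = (-27.4, -39.7) on UV and P = (-20.5, -46.6) on PE. Then |ZP| = |P − Z| = 50.9.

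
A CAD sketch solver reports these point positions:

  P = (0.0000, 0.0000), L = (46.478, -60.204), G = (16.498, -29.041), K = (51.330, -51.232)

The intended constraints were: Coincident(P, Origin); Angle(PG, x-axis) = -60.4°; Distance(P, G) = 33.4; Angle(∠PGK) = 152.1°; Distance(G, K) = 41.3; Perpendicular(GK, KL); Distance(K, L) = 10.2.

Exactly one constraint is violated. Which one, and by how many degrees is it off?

Perpendicular(GK, KL) — off by 4.10°.

P = (0.00, 0.00) ✓; PG at -60.40° ✓; |PG| = 33.40 ✓; ∠PGK = 152.1° ✓; |GK| = 41.30 ✓; ∠(GK, KL) = 85.90° ✗; |KL| = 10.20 ✓.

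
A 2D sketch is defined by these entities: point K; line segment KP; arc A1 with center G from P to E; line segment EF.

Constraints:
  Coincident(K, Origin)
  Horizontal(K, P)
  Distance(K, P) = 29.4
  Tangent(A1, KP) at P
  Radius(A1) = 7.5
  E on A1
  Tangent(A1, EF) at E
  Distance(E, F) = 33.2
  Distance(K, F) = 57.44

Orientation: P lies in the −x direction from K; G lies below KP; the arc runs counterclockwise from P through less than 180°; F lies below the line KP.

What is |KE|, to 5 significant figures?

37.340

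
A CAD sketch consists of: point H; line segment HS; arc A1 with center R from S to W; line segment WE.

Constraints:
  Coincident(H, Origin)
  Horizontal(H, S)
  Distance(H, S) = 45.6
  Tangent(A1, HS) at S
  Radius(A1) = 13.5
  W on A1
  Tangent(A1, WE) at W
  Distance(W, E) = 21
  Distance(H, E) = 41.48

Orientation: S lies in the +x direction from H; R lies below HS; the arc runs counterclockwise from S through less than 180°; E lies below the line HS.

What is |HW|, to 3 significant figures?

34.1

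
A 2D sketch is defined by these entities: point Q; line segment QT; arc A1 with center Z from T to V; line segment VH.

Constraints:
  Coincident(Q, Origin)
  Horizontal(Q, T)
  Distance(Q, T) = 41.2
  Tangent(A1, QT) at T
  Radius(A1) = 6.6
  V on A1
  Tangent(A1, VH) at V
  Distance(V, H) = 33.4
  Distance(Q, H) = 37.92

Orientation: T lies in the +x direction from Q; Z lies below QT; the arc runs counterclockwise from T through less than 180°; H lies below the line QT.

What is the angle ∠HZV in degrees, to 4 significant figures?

78.82°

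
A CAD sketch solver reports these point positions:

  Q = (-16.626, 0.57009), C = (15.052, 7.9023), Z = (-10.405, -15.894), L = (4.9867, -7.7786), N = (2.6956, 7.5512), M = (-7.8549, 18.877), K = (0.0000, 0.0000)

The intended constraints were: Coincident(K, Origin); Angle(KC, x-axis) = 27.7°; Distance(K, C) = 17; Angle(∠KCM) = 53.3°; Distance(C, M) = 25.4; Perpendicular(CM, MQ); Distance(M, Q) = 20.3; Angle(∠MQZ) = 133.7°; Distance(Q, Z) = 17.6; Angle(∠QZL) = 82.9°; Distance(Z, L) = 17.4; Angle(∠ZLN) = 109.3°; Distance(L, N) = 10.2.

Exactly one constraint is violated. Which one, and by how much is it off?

Distance(L, N) = 10.2 — off by 5.30.

K = (0.00, 0.00) ✓; KC at 27.70° ✓; |KC| = 17.00 ✓; ∠KCM = 53.30° ✓; |CM| = 25.40 ✓; ∠(CM, MQ) = 90.00° ✓; |MQ| = 20.30 ✓; ∠MQZ = 133.7° ✓; |QZ| = 17.60 ✓; ∠QZL = 82.90° ✓; |ZL| = 17.40 ✓; ∠ZLN = 109.3° ✓; |LN| = 15.50 ✗.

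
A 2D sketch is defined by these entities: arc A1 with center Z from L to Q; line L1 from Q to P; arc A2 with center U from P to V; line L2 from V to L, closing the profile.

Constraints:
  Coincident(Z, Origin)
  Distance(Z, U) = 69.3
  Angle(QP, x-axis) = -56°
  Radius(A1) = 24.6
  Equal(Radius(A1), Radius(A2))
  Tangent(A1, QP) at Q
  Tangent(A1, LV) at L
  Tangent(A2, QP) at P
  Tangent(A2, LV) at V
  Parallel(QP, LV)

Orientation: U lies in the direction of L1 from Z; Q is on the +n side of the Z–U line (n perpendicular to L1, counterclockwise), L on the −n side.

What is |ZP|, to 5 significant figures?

73.537

Tangency of A1 to both parallel lines with radius 24.6 puts Q and L at Z ± 24.6·n: Q = (20.394, 13.756), L = (-20.394, -13.756). Equal radii place P and V the same way about U: P = U + 24.6·n = (59.146, -43.696), V = U − 24.6·n = (18.358, -71.208). Then |ZP| = |P − Z| = 73.537.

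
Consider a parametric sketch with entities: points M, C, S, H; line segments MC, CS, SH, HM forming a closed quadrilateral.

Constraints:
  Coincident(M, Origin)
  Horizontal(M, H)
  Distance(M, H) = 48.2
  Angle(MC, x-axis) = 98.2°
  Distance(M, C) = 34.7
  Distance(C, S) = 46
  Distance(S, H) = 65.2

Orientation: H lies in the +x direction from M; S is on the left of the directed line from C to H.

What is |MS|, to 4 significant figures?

70.18

Checks: |CS| = 46.00 ✓; |SH| = 65.20 ✓.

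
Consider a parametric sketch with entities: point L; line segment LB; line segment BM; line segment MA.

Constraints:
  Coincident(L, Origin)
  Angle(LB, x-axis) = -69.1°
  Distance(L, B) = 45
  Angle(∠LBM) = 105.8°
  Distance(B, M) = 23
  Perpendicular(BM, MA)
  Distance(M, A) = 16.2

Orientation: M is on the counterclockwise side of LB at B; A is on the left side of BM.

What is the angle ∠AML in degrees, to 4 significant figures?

39.15°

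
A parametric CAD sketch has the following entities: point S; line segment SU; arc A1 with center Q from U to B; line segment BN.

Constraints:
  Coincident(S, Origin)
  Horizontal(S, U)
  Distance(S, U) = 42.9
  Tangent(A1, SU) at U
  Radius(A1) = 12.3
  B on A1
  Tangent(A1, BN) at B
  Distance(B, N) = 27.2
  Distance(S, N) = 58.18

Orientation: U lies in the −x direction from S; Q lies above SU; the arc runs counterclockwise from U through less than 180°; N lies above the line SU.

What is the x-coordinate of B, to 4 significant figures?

-31.28

S is at the origin; S and U share the same y with |SU| = 42.9 and U on the −x side, so U = (-42.90, 0.000). Since A1 is tangent to SU there, QU ⟂ SU, so Q = U + (0, 12.3) = (-42.90, 12.30). Since QB ⟂ BN (tangency), |QN| = √(12.3² + 27.2²) = 29.85 regardless of where B sits on A1. So N lies on both circle(S, 58.18) and circle(Q, 29.85); the above-SU intersection is N = (-40.23, 42.03). B is the foot of the tangent from N: B = (-31.28, 16.34).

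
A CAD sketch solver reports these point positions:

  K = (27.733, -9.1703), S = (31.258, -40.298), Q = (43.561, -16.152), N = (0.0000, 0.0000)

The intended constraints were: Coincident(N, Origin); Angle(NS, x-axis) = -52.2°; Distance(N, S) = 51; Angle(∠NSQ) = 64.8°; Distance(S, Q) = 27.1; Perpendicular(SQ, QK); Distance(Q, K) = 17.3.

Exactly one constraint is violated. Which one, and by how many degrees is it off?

Perpendicular(SQ, QK) — off by 3.20°.

N = (0.00, 0.00) ✓; NS at -52.20° ✓; |NS| = 51.00 ✓; ∠NSQ = 64.80° ✓; |SQ| = 27.10 ✓; ∠(SQ, QK) = 93.20° ✗; |QK| = 17.30 ✓.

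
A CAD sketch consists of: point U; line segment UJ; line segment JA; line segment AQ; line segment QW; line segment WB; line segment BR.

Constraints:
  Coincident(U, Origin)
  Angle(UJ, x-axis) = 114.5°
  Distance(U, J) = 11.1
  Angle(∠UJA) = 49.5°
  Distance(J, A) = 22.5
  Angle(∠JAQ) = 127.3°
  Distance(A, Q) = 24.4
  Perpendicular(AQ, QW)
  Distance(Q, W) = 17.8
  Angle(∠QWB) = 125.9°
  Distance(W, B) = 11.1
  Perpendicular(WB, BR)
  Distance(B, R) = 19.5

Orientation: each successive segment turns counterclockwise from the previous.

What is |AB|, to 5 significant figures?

28.781

AQ is perpendicular to QW, so QW runs at 27.700°; with |QW| = 17.8, W = (12.990, -23.621). ∠QWB = 125.9° gives WB at 81.800° from the x-axis; with |WB| = 11.1, B = (14.573, -12.634). Then |AB| = |B − A| = 28.781.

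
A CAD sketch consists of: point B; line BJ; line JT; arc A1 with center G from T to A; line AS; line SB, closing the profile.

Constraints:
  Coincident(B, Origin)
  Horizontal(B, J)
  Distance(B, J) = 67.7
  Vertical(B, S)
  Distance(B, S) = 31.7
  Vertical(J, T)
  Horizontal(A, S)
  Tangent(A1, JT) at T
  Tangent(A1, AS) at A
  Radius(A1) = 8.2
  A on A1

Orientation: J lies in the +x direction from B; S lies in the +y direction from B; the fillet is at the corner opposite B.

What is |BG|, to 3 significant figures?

64.0

B is at the origin; BJ is horizontal with |BJ| = 67.7 and J on the +x side, so J = (67.7, 0.00). B and S share the same x with |BS| = 31.7 and S on the +y side, so S = (0.00, 31.7). The virtual corner opposite B is at (67.7, 31.7). Tangency of A1 to JT means the radius GT is perpendicular to JT and the tangent condition forces GA to be normal to AS, with radius 8.2, so the center G sits 8.2 in from both sides at G = (59.5, 23.5). Then |BG| = |G − B| = 64.0.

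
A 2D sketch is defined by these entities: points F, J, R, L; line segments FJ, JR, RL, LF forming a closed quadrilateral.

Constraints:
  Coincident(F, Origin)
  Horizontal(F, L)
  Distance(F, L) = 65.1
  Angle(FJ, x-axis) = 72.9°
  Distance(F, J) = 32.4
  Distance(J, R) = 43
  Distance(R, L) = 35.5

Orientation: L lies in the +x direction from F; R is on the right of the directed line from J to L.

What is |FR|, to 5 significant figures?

30.977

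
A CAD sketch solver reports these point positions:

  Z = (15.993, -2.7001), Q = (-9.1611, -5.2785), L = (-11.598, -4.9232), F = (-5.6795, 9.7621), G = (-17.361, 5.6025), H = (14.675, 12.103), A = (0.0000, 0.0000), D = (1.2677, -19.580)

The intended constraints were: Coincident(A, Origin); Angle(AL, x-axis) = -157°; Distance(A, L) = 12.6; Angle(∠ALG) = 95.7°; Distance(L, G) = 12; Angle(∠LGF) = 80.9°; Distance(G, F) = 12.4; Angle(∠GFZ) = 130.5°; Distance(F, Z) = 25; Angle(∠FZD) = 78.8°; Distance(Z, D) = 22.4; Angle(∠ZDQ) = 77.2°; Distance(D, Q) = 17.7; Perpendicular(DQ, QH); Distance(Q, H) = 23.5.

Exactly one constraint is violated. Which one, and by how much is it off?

Distance(Q, H) = 23.5 — off by 6.00.

A = (0.00, 0.00) ✓; AL at -157.0° ✓; |AL| = 12.60 ✓; ∠ALG = 95.70° ✓; |LG| = 12.00 ✓; ∠LGF = 80.90° ✓; |GF| = 12.40 ✓; ∠GFZ = 130.5° ✓; |FZ| = 25.00 ✓; ∠FZD = 78.80° ✓; |ZD| = 22.40 ✓; ∠ZDQ = 77.20° ✓; |DQ| = 17.70 ✓; ∠(DQ, QH) = 90.00° ✓; |QH| = 29.50 ✗.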